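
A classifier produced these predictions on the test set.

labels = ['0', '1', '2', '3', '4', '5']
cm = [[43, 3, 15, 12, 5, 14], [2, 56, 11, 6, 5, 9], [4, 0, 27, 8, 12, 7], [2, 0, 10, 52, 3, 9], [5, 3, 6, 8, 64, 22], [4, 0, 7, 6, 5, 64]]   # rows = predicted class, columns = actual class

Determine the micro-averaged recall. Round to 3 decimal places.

Micro-averaging pools counts across classes: ΣTP=306, ΣFP=203, ΣFN=203.
Micro-recall = TP/(TP+FN) on pooled counts = 0.601 (equals overall accuracy in single-label multiclass).

0.601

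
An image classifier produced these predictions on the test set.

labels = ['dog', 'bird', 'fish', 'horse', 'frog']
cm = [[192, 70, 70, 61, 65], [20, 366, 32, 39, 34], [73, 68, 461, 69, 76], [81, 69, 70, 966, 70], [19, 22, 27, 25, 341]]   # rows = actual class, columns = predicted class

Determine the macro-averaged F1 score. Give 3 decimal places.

Per-class F1 score (2·TP/(2·TP+FP+FN)):
  dog: TP=192, FP=20+73+81+19=193, FN=70+70+61+65=266 → 384/843 = 0.4555
  bird: TP=366, FP=70+68+69+22=229, FN=20+32+39+34=125 → 732/1086 = 0.6740
  fish: TP=461, FP=70+32+70+27=199, FN=73+68+69+76=286 → 922/1407 = 0.6553
  horse: TP=966, FP=61+39+69+25=194, FN=81+69+70+70=290 → 1932/2416 = 0.7997
  frog: TP=341, FP=65+34+76+70=245, FN=19+22+27+25=93 → 682/1020 = 0.6686
Macro-F1 score = mean = (0.4555 + 0.6740 + 0.6553 + 0.7997 + 0.6686) / 5 = 0.651

0.651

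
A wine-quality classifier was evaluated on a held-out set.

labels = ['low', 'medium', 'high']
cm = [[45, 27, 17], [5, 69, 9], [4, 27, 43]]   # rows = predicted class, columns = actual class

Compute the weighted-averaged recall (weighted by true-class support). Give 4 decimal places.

0.6382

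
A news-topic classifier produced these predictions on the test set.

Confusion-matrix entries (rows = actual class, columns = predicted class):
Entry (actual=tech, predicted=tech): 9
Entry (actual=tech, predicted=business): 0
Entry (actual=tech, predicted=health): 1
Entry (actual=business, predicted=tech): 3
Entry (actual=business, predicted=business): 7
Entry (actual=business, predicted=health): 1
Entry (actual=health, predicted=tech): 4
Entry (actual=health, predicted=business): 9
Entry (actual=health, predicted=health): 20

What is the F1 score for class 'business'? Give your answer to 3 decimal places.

Treat 'business' as positive and all other classes as negative.
F1 score = 2·TP/(2·TP+FP+FN).
business: TP=7, FP=0+9=9, FN=3+1=4 → 14/27 = 0.5185

0.519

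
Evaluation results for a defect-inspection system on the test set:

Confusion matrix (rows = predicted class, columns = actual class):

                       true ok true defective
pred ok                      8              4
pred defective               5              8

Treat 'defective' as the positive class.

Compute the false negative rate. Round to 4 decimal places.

0.3333

FNR = FN/(FN+TP) = 4/(4+8) = 0.3333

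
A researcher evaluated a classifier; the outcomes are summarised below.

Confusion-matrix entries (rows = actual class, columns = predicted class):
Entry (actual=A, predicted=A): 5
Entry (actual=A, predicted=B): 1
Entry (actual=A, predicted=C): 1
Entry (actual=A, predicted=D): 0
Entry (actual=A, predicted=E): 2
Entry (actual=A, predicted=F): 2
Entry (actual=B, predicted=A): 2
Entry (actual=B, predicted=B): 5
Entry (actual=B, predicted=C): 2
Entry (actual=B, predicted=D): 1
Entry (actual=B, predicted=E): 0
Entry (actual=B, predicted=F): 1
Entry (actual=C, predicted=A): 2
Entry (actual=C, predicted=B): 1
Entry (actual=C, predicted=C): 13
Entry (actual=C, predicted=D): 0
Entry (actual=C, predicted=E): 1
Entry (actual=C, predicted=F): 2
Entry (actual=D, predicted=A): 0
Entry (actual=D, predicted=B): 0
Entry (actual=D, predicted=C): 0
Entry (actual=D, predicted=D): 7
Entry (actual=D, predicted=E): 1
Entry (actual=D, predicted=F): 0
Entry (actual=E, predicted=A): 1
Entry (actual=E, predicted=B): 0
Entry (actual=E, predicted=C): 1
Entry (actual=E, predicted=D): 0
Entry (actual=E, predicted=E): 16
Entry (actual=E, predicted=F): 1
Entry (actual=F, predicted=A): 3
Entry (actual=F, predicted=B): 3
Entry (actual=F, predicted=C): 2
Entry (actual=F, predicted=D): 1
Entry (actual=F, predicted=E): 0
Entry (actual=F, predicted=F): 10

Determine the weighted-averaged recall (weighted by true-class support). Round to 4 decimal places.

0.6437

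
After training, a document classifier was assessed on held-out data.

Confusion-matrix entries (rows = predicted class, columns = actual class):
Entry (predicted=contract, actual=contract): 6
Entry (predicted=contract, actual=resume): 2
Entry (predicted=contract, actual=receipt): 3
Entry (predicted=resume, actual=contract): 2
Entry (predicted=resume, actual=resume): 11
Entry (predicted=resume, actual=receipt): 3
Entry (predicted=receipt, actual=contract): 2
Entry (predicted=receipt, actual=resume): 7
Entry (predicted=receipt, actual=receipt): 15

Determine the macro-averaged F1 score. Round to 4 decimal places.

Per-class F1 score (2·TP/(2·TP+FP+FN)):
  contract: TP=6, FP=2+3=5, FN=2+2=4 → 12/21 = 0.57143
  resume: TP=11, FP=2+3=5, FN=2+7=9 → 22/36 = 0.61111
  receipt: TP=15, FP=2+7=9, FN=3+3=6 → 30/45 = 0.66667
Macro-F1 score = mean = (0.57143 + 0.61111 + 0.66667) / 3 = 0.6164

0.6164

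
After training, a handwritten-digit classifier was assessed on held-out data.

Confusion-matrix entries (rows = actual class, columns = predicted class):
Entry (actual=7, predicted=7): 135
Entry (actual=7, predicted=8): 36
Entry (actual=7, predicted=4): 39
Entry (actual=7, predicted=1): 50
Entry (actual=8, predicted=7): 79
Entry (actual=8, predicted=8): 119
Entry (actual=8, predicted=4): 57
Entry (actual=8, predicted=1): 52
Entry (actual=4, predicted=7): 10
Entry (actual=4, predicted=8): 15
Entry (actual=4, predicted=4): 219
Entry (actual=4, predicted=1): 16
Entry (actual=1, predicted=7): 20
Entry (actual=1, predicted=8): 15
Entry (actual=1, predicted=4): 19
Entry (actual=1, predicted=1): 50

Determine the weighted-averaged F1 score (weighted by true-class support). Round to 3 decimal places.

Per-class F1 score (2·TP/(2·TP+FP+FN)):
  7: TP=135, FP=79+10+20=109, FN=36+39+50=125 → 270/504 = 0.5357
  8: TP=119, FP=36+15+15=66, FN=79+57+52=188 → 238/492 = 0.4837
  4: TP=219, FP=39+57+19=115, FN=10+15+16=41 → 438/594 = 0.7374
  1: TP=50, FP=50+52+16=118, FN=20+15+19=54 → 100/272 = 0.3676
Weighted-F1 score = Σ (supportᵢ/N)·F1 scoreᵢ with N=931: (260/931)·0.5357 + (307/931)·0.4837 + (260/931)·0.7374 + (104/931)·0.3676 = 0.556

0.556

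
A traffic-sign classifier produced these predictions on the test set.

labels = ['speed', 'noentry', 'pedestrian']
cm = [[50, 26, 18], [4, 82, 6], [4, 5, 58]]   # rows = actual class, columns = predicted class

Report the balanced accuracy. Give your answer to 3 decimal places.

Balanced accuracy = mean of per-class recall.
  speed: recall = 50/94 = 0.5319
  noentry: recall = 82/92 = 0.8913
  pedestrian: recall = 58/67 = 0.8657
Mean = (0.5319 + 0.8913 + 0.8657) / 3 = 0.763

0.763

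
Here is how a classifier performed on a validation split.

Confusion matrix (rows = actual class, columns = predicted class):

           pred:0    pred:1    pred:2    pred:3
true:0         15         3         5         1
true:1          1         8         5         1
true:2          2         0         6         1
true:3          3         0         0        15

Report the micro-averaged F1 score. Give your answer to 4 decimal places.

0.6667

Micro-averaging pools counts across classes: ΣTP=44, ΣFP=22, ΣFN=22.
Micro-F1 score = 2·TP/(2·TP+FP+FN) on pooled counts = 0.6667 (equals overall accuracy in single-label multiclass).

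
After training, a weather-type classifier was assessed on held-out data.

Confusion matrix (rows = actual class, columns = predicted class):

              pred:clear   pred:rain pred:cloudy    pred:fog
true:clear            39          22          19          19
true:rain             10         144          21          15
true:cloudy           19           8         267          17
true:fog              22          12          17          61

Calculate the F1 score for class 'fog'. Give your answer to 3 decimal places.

0.545

F1 score = 2·TP/(2·TP+FP+FN).
fog: TP=61, FP=19+15+17=51, FN=22+12+17=51 → 122/224 = 0.5446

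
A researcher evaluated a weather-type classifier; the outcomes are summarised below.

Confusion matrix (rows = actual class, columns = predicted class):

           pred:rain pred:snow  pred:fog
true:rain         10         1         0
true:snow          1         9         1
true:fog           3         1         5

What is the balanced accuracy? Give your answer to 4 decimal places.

0.7609

Balanced accuracy = mean of per-class recall.
  rain: recall = 10/11 = 0.90909
  snow: recall = 9/11 = 0.81818
  fog: recall = 5/9 = 0.55556
Mean = (0.90909 + 0.81818 + 0.55556) / 3 = 0.7609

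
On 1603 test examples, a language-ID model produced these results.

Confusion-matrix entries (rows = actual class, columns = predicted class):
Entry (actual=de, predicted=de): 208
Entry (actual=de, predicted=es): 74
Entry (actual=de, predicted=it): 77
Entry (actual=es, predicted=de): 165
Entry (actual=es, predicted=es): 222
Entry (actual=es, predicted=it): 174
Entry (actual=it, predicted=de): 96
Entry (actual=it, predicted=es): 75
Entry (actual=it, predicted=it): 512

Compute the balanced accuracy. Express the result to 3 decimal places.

Balanced accuracy = mean of per-class recall.
  de: recall = 208/359 = 0.5794
  es: recall = 222/561 = 0.3957
  it: recall = 512/683 = 0.7496
Mean = (0.5794 + 0.3957 + 0.7496) / 3 = 0.575

0.575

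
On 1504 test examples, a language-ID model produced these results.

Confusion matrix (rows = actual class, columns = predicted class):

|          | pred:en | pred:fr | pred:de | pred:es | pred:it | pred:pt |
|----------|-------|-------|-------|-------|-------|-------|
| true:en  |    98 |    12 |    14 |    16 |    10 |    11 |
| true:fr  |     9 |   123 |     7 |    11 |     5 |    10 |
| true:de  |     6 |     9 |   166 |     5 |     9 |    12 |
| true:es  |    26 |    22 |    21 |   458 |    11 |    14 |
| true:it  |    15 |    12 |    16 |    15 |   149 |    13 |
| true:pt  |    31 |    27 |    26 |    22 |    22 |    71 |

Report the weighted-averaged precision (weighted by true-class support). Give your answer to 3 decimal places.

Per-class precision (TP/(TP+FP)):
  en: TP=98, FP=9+6+26+15+31=87 → 98/185 = 0.5297
  fr: TP=123, FP=12+9+22+12+27=82 → 123/205 = 0.6000
  de: TP=166, FP=14+7+21+16+26=84 → 166/250 = 0.6640
  es: TP=458, FP=16+11+5+15+22=69 → 458/527 = 0.8691
  it: TP=149, FP=10+5+9+11+22=57 → 149/206 = 0.7233
  pt: TP=71, FP=11+10+12+14+13=60 → 71/131 = 0.5420
Weighted-precision = Σ (supportᵢ/N)·precisionᵢ with N=1504: (161/1504)·0.5297 + (165/1504)·0.6000 + (207/1504)·0.6640 + (552/1504)·0.8691 + (220/1504)·0.7233 + (199/1504)·0.5420 = 0.710

0.710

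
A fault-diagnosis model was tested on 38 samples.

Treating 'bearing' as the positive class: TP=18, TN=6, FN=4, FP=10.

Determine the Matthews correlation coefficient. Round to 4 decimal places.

0.2166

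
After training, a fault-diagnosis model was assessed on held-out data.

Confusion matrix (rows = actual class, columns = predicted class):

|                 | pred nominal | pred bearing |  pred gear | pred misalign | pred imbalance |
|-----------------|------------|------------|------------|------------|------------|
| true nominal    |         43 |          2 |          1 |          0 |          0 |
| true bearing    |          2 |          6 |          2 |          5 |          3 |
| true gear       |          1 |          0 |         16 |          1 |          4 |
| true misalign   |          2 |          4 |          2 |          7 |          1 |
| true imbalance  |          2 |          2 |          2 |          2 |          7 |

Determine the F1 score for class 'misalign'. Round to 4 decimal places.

0.4516

Treat 'misalign' as positive and all other classes as negative.
F1 score = 2·TP/(2·TP+FP+FN).
misalign: TP=7, FP=0+5+1+2=8, FN=2+4+2+1=9 → 14/31 = 0.45161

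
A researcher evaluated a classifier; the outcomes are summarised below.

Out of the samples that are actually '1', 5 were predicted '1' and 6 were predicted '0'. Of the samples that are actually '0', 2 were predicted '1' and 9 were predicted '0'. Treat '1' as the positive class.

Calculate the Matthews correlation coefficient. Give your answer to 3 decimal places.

MCC = (TP·TN − FP·FN) / √((TP+FP)(TP+FN)(TN+FP)(TN+FN))
Numerator = 5·9 − 2·6 = 33
Denominator = √(7·11·11·15) = √12705 = 112.7165
MCC = 33 / 112.7165 = 0.293

0.293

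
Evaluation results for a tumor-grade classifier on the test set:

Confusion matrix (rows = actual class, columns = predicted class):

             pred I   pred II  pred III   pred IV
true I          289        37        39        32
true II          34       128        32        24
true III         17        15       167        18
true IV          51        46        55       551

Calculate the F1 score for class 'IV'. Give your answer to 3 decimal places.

0.830

Take TP from the diagonal, FP from the rest of the 'IV' prediction marginal, FN from the rest of the 'IV' actual marginal.
F1 score = 2·TP/(2·TP+FP+FN).
IV: TP=551, FP=32+24+18=74, FN=51+46+55=152 → 1102/1328 = 0.8298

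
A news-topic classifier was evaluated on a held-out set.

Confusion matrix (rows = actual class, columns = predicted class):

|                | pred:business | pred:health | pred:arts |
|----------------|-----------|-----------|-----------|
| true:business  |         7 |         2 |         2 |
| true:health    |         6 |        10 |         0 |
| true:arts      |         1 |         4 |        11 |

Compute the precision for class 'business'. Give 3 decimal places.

Take TP from the diagonal, FP from the rest of the 'business' prediction marginal, FN from the rest of the 'business' actual marginal.
precision = TP/(TP+FP).
business: TP=7, FP=6+1=7 → 7/14 = 0.5000

0.500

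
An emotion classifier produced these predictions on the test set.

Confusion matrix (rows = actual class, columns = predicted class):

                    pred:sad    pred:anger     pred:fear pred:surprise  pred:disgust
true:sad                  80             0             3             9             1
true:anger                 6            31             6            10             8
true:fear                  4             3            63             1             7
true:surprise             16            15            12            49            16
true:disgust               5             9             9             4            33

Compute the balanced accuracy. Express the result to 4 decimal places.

0.6360

Balanced accuracy = mean of per-class recall.
  sad: recall = 80/93 = 0.86022
  anger: recall = 31/61 = 0.50820
  fear: recall = 63/78 = 0.80769
  surprise: recall = 49/108 = 0.45370
  disgust: recall = 33/60 = 0.55000
Mean = (0.86022 + 0.50820 + 0.80769 + 0.45370 + 0.55000) / 5 = 0.6360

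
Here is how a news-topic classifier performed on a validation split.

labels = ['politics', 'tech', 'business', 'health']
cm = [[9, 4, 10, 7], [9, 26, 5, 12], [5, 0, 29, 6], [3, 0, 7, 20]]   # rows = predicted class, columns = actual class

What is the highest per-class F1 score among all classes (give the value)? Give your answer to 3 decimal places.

Per-class F1 score (2·TP/(2·TP+FP+FN)):
  politics: TP=9, FP=4+10+7=21, FN=9+5+3=17 → 18/56 = 0.3214
  tech: TP=26, FP=9+5+12=26, FN=4+0+0=4 → 52/82 = 0.6341
  business: TP=29, FP=5+0+6=11, FN=10+5+7=22 → 58/91 = 0.6374
  health: TP=20, FP=3+0+7=10, FN=7+12+6=25 → 40/75 = 0.5333
Highest is class 'business' with F1 score = 0.637.

0.637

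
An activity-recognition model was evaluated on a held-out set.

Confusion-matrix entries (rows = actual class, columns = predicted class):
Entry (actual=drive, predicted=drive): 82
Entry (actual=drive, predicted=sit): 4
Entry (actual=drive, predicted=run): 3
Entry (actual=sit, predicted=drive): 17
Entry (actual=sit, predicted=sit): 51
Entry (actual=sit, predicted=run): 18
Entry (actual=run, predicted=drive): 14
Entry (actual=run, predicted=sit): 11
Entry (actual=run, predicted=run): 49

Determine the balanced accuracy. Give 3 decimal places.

0.726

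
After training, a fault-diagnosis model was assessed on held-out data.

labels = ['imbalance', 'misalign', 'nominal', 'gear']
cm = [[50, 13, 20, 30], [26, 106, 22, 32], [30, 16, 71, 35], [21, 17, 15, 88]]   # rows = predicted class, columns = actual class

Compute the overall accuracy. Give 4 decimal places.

Accuracy = trace / total = (50+106+71+88=315) / 592 = 315/592 = 0.5321

0.5321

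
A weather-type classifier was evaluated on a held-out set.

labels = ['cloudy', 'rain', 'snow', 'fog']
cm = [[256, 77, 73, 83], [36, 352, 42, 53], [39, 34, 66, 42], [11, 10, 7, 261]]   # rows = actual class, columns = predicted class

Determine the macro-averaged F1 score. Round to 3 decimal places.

0.607

Per-class F1 score (2·TP/(2·TP+FP+FN)):
  cloudy: TP=256, FP=36+39+11=86, FN=77+73+83=233 → 512/831 = 0.6161
  rain: TP=352, FP=77+34+10=121, FN=36+42+53=131 → 704/956 = 0.7364
  snow: TP=66, FP=73+42+7=122, FN=39+34+42=115 → 132/369 = 0.3577
  fog: TP=261, FP=83+53+42=178, FN=11+10+7=28 → 522/728 = 0.7170
Macro-F1 score = mean = (0.6161 + 0.7364 + 0.3577 + 0.7170) / 4 = 0.607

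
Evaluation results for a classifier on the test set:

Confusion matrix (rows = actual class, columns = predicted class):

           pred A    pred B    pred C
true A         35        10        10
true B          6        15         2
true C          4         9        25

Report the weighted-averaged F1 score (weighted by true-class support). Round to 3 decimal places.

Per-class F1 score (2·TP/(2·TP+FP+FN)):
  A: TP=35, FP=6+4=10, FN=10+10=20 → 70/100 = 0.7000
  B: TP=15, FP=10+9=19, FN=6+2=8 → 30/57 = 0.5263
  C: TP=25, FP=10+2=12, FN=4+9=13 → 50/75 = 0.6667
Weighted-F1 score = Σ (supportᵢ/N)·F1 scoreᵢ with N=116: (55/116)·0.7000 + (23/116)·0.5263 + (38/116)·0.6667 = 0.655

0.655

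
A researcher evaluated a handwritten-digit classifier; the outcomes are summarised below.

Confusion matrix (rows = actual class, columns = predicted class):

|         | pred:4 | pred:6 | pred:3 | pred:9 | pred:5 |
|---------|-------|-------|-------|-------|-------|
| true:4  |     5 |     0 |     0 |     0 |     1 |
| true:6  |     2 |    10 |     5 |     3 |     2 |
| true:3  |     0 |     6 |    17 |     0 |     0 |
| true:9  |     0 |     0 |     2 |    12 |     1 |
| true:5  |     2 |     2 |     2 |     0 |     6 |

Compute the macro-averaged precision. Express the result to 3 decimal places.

Per-class precision (TP/(TP+FP)):
  4: TP=5, FP=2+0+0+2=4 → 5/9 = 0.5556
  6: TP=10, FP=0+6+0+2=8 → 10/18 = 0.5556
  3: TP=17, FP=0+5+2+2=9 → 17/26 = 0.6538
  9: TP=12, FP=0+3+0+0=3 → 12/15 = 0.8000
  5: TP=6, FP=1+2+0+1=4 → 6/10 = 0.6000
Macro-precision = mean = (0.5556 + 0.5556 + 0.6538 + 0.8000 + 0.6000) / 5 = 0.633

0.633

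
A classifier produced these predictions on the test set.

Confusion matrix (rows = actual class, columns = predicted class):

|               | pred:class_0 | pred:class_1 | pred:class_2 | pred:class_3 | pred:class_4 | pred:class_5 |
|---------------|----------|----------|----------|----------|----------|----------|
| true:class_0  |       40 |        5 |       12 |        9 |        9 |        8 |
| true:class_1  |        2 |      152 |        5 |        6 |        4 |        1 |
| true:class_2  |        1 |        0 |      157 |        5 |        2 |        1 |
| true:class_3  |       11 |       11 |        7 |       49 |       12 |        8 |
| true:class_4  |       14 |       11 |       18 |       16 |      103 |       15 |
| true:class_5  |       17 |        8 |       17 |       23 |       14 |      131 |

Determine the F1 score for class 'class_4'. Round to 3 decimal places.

Treat 'class_4' as positive and all other classes as negative.
F1 score = 2·TP/(2·TP+FP+FN).
class_4: TP=103, FP=9+4+2+12+14=41, FN=14+11+18+16+15=74 → 206/321 = 0.6417

0.642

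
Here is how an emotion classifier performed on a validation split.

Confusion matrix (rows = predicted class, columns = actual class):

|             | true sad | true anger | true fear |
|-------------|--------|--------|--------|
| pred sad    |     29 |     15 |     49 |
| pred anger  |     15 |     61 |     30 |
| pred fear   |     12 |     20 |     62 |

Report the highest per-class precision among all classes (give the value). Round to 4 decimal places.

Per-class precision (TP/(TP+FP)):
  sad: TP=29, FP=15+49=64 → 29/93 = 0.31183
  anger: TP=61, FP=15+30=45 → 61/106 = 0.57547
  fear: TP=62, FP=12+20=32 → 62/94 = 0.65957
Highest is class 'fear' with precision = 0.6596.

0.6596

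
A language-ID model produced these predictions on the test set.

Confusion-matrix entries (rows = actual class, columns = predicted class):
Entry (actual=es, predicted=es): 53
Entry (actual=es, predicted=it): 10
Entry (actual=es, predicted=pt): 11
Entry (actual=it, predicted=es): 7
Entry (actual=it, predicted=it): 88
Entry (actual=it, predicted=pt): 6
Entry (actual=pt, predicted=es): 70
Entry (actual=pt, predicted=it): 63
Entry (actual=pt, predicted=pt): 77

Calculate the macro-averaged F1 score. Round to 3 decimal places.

0.566

Per-class F1 score (2·TP/(2·TP+FP+FN)):
  es: TP=53, FP=7+70=77, FN=10+11=21 → 106/204 = 0.5196
  it: TP=88, FP=10+63=73, FN=7+6=13 → 176/262 = 0.6718
  pt: TP=77, FP=11+6=17, FN=70+63=133 → 154/304 = 0.5066
Macro-F1 score = mean = (0.5196 + 0.6718 + 0.5066) / 3 = 0.566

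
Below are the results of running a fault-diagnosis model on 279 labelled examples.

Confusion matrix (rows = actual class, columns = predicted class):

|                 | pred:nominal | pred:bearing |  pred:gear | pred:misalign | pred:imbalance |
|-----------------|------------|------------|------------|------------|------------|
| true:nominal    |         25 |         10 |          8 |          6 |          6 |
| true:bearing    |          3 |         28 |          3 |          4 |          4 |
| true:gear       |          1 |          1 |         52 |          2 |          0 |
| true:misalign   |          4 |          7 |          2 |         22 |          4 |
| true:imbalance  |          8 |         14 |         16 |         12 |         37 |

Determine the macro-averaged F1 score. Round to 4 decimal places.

0.5766

Per-class F1 score (2·TP/(2·TP+FP+FN)):
  nominal: TP=25, FP=3+1+4+8=16, FN=10+8+6+6=30 → 50/96 = 0.52083
  bearing: TP=28, FP=10+1+7+14=32, FN=3+3+4+4=14 → 56/102 = 0.54902
  gear: TP=52, FP=8+3+2+16=29, FN=1+1+2+0=4 → 104/137 = 0.75912
  misalign: TP=22, FP=6+4+2+12=24, FN=4+7+2+4=17 → 44/85 = 0.51765
  imbalance: TP=37, FP=6+4+0+4=14, FN=8+14+16+12=50 → 74/138 = 0.53623
Macro-F1 score = mean = (0.52083 + 0.54902 + 0.75912 + 0.51765 + 0.53623) / 5 = 0.5766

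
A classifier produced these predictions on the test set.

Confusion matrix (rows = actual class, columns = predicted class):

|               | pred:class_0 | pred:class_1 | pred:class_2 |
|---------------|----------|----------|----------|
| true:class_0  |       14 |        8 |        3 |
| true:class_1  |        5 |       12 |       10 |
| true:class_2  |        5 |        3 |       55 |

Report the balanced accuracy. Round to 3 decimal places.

Balanced accuracy = mean of per-class recall.
  class_0: recall = 14/25 = 0.5600
  class_1: recall = 12/27 = 0.4444
  class_2: recall = 55/63 = 0.8730
Mean = (0.5600 + 0.4444 + 0.8730) / 3 = 0.626

0.626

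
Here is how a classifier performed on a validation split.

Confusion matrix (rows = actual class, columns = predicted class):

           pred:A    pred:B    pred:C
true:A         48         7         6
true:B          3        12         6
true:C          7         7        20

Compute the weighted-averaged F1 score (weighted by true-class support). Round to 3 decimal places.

Per-class F1 score (2·TP/(2·TP+FP+FN)):
  A: TP=48, FP=3+7=10, FN=7+6=13 → 96/119 = 0.8067
  B: TP=12, FP=7+7=14, FN=3+6=9 → 24/47 = 0.5106
  C: TP=20, FP=6+6=12, FN=7+7=14 → 40/66 = 0.6061
Weighted-F1 score = Σ (supportᵢ/N)·F1 scoreᵢ with N=116: (61/116)·0.8067 + (21/116)·0.5106 + (34/116)·0.6061 = 0.694

0.694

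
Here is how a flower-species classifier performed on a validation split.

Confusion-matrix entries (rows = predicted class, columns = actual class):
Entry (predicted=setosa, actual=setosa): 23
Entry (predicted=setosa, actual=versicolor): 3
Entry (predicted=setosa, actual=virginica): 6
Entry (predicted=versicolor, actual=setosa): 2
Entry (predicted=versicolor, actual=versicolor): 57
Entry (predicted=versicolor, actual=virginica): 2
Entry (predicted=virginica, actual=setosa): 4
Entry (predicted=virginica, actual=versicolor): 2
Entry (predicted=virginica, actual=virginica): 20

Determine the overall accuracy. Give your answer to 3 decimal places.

Accuracy = trace / total = (23+57+20=100) / 119 = 100/119 = 0.840

0.840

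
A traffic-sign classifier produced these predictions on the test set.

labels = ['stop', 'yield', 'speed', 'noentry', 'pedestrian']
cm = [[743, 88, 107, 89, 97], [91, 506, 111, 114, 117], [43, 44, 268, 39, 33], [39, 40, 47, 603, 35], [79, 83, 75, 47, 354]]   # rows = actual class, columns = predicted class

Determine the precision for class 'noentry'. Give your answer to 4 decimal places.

0.6760

One-vs-rest for 'noentry': TP = diagonal; FP = other classes predicted 'noentry'; FN = 'noentry' predicted as other.
precision = TP/(TP+FP).
noentry: TP=603, FP=89+114+39+47=289 → 603/892 = 0.67601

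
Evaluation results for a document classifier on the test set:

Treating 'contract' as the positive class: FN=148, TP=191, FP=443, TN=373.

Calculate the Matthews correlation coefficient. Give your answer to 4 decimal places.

MCC = (TP·TN − FP·FN) / √((TP+FP)(TP+FN)(TN+FP)(TN+FN))
Numerator = 191·373 − 443·148 = 5679
Denominator = √(634·339·816·521) = √91372779936 = 302279.3078
MCC = 5679 / 302279.3078 = 0.0188

0.0188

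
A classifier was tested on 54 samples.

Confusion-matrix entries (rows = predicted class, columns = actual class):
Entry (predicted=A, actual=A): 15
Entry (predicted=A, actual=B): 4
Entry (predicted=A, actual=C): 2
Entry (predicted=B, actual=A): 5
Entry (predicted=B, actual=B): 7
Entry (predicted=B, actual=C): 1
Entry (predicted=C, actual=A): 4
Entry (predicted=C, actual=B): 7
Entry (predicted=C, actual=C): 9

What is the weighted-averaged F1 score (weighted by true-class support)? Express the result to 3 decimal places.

0.572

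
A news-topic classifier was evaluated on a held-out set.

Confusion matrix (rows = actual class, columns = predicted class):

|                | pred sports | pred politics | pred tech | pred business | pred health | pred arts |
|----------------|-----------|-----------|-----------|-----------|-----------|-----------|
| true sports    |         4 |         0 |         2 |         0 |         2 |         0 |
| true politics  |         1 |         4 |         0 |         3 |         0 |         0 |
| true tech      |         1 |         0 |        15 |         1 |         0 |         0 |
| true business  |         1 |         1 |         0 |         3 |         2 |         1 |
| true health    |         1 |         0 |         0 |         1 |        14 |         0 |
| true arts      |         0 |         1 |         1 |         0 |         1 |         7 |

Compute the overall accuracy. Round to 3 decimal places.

0.701

Accuracy = trace / total = (4+4+15+3+14+7=47) / 67 = 47/67 = 0.701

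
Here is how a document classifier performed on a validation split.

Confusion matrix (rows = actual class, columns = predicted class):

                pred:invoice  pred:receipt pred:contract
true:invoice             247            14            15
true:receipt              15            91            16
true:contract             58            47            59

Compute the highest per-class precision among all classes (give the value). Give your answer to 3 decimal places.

Per-class precision (TP/(TP+FP)):
  invoice: TP=247, FP=15+58=73 → 247/320 = 0.7719
  receipt: TP=91, FP=14+47=61 → 91/152 = 0.5987
  contract: TP=59, FP=15+16=31 → 59/90 = 0.6556
Highest is class 'invoice' with precision = 0.772.

0.772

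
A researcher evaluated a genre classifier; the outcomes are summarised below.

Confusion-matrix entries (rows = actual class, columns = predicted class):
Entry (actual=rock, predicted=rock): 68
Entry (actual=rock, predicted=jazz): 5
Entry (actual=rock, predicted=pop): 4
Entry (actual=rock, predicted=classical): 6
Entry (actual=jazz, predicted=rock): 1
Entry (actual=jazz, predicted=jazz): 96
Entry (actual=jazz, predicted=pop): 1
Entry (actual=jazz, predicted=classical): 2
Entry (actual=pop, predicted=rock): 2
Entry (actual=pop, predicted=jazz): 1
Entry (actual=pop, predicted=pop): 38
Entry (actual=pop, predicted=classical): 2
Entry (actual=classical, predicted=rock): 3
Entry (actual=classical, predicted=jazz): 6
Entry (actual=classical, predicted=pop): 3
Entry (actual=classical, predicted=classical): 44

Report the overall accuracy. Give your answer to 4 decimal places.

Accuracy = trace / total = (68+96+38+44=246) / 282 = 246/282 = 0.8723

0.8723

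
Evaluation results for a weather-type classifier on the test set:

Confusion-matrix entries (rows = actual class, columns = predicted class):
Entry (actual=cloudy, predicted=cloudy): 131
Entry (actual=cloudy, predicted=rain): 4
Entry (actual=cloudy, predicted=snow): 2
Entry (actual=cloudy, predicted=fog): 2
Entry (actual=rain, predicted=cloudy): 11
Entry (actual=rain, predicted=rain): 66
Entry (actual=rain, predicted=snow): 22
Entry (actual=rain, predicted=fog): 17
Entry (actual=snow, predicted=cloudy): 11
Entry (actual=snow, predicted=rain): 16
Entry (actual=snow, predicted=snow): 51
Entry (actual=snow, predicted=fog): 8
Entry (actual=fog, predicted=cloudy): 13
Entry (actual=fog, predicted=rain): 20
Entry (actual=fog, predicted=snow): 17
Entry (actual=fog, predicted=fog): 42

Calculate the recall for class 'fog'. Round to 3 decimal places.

recall = TP/(TP+FN).
fog: TP=42, FN=13+20+17=50 → 42/92 = 0.4565

0.457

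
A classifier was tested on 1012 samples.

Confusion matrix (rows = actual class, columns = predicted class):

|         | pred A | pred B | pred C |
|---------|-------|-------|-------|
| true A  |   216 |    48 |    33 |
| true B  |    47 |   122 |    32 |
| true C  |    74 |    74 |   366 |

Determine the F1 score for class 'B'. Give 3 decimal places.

0.548

Take TP from the diagonal, FP from the rest of the 'B' prediction marginal, FN from the rest of the 'B' actual marginal.
F1 score = 2·TP/(2·TP+FP+FN).
B: TP=122, FP=48+74=122, FN=47+32=79 → 244/445 = 0.5483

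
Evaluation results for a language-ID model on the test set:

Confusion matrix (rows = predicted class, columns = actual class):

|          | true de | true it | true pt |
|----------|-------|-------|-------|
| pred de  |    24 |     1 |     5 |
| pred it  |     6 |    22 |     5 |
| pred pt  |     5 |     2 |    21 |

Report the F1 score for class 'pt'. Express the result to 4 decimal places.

0.7119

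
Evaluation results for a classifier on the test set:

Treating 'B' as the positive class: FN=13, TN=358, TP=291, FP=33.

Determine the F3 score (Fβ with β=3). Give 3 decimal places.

0.951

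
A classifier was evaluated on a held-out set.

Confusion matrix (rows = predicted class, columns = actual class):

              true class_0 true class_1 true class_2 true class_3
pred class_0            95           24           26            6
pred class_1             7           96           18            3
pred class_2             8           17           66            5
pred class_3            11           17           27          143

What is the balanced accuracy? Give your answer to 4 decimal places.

0.7003

Balanced accuracy = mean of per-class recall.
  class_0: recall = 95/121 = 0.78512
  class_1: recall = 96/154 = 0.62338
  class_2: recall = 66/137 = 0.48175
  class_3: recall = 143/157 = 0.91083
Mean = (0.78512 + 0.62338 + 0.48175 + 0.91083) / 4 = 0.7003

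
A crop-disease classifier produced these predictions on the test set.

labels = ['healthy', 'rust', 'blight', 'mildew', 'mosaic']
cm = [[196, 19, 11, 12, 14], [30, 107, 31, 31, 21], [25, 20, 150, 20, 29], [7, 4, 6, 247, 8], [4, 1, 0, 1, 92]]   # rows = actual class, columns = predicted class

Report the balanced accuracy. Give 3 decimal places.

0.745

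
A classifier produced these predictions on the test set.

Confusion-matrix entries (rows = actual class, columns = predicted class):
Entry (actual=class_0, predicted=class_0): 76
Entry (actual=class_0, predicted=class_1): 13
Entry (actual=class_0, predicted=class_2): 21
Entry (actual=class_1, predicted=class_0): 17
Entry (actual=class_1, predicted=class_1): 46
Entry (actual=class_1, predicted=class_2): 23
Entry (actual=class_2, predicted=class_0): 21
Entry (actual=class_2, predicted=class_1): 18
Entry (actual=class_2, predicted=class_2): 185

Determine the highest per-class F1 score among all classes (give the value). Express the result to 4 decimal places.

0.8168

Per-class F1 score (2·TP/(2·TP+FP+FN)):
  class_0: TP=76, FP=17+21=38, FN=13+21=34 → 152/224 = 0.67857
  class_1: TP=46, FP=13+18=31, FN=17+23=40 → 92/163 = 0.56442
  class_2: TP=185, FP=21+23=44, FN=21+18=39 → 370/453 = 0.81678
Highest is class 'class_2' with F1 score = 0.8168.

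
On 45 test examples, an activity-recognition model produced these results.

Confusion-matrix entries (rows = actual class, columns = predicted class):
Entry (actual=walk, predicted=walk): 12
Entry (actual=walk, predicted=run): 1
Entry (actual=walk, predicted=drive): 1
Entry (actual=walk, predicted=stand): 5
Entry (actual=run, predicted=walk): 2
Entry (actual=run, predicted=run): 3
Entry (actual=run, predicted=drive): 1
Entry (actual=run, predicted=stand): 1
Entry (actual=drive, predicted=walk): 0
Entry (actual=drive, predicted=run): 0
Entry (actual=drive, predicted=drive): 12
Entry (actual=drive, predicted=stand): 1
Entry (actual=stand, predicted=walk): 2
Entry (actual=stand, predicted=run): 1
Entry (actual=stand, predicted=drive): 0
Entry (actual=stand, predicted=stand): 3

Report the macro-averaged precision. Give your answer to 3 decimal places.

Per-class precision (TP/(TP+FP)):
  walk: TP=12, FP=2+0+2=4 → 12/16 = 0.7500
  run: TP=3, FP=1+0+1=2 → 3/5 = 0.6000
  drive: TP=12, FP=1+1+0=2 → 12/14 = 0.8571
  stand: TP=3, FP=5+1+1=7 → 3/10 = 0.3000
Macro-precision = mean = (0.7500 + 0.6000 + 0.8571 + 0.3000) / 4 = 0.627

0.627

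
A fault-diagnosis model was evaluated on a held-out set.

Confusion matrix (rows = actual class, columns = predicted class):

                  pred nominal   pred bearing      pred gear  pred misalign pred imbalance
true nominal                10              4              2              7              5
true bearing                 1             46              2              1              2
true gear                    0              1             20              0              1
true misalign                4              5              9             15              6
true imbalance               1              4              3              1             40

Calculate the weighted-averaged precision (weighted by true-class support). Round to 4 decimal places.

Per-class precision (TP/(TP+FP)):
  nominal: TP=10, FP=1+0+4+1=6 → 10/16 = 0.62500
  bearing: TP=46, FP=4+1+5+4=14 → 46/60 = 0.76667
  gear: TP=20, FP=2+2+9+3=16 → 20/36 = 0.55556
  misalign: TP=15, FP=7+1+0+1=9 → 15/24 = 0.62500
  imbalance: TP=40, FP=5+2+1+6=14 → 40/54 = 0.74074
Weighted-precision = Σ (supportᵢ/N)·precisionᵢ with N=190: (28/190)·0.62500 + (52/190)·0.76667 + (22/190)·0.55556 + (39/190)·0.62500 + (49/190)·0.74074 = 0.6856

0.6856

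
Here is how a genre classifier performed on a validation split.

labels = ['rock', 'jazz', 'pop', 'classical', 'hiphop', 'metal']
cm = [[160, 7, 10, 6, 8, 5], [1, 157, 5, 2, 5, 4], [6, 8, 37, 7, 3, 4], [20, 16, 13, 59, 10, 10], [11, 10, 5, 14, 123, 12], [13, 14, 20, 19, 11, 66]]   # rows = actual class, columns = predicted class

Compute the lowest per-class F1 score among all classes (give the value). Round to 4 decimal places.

0.4774

Per-class F1 score (2·TP/(2·TP+FP+FN)):
  rock: TP=160, FP=1+6+20+11+13=51, FN=7+10+6+8+5=36 → 320/407 = 0.78624
  jazz: TP=157, FP=7+8+16+10+14=55, FN=1+5+2+5+4=17 → 314/386 = 0.81347
  pop: TP=37, FP=10+5+13+5+20=53, FN=6+8+7+3+4=28 → 74/155 = 0.47742
  classical: TP=59, FP=6+2+7+14+19=48, FN=20+16+13+10+10=69 → 118/235 = 0.50213
  hiphop: TP=123, FP=8+5+3+10+11=37, FN=11+10+5+14+12=52 → 246/335 = 0.73433
  metal: TP=66, FP=5+4+4+10+12=35, FN=13+14+20+19+11=77 → 132/244 = 0.54098
Lowest is class 'pop' with F1 score = 0.4774.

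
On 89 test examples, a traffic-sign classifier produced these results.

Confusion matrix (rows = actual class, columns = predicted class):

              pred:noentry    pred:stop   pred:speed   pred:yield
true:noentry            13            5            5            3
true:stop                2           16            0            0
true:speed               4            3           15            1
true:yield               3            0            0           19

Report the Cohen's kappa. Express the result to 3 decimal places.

Observed agreement pₒ = trace/N = 63/89 = 0.7079
Expected agreement pₑ = Σ (rowᵢ·colᵢ)/N² = (26·22 + 18·24 + 23·20 + 22·23)/89² = 0.2487
κ = (pₒ − pₑ)/(1 − pₑ) = (0.7079 − 0.2487)/(1 − 0.2487) = 0.611

0.611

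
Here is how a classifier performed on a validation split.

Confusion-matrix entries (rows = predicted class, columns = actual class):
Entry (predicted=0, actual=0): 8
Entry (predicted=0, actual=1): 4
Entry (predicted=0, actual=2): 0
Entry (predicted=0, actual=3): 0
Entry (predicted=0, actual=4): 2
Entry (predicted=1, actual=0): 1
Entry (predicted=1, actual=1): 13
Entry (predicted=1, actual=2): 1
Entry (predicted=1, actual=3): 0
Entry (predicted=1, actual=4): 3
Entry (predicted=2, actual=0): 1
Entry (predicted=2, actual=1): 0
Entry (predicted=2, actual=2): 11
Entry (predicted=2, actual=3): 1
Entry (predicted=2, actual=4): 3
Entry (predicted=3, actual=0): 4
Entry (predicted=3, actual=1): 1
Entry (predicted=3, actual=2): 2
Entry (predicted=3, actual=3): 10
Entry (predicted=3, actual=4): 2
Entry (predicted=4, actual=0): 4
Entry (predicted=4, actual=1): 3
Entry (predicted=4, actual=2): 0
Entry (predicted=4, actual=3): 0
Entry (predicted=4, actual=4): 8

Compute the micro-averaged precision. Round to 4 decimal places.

Micro-averaging pools counts across classes: ΣTP=50, ΣFP=32, ΣFN=32.
Micro-precision = TP/(TP+FP) on pooled counts = 0.6098 (equals overall accuracy in single-label multiclass).

0.6098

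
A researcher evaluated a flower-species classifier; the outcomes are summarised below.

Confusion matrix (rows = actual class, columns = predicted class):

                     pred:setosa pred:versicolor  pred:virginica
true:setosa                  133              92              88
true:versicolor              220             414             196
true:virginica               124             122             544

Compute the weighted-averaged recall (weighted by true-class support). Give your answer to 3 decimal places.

0.564

Per-class recall (TP/(TP+FN)):
  setosa: TP=133, FN=92+88=180 → 133/313 = 0.4249
  versicolor: TP=414, FN=220+196=416 → 414/830 = 0.4988
  virginica: TP=544, FN=124+122=246 → 544/790 = 0.6886
Weighted-recall = Σ (supportᵢ/N)·recallᵢ with N=1933: (313/1933)·0.4249 + (830/1933)·0.4988 + (790/1933)·0.6886 = 0.564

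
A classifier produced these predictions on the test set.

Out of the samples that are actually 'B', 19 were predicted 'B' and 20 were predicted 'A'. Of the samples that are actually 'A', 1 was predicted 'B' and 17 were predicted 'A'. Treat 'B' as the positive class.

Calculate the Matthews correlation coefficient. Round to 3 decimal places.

0.420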